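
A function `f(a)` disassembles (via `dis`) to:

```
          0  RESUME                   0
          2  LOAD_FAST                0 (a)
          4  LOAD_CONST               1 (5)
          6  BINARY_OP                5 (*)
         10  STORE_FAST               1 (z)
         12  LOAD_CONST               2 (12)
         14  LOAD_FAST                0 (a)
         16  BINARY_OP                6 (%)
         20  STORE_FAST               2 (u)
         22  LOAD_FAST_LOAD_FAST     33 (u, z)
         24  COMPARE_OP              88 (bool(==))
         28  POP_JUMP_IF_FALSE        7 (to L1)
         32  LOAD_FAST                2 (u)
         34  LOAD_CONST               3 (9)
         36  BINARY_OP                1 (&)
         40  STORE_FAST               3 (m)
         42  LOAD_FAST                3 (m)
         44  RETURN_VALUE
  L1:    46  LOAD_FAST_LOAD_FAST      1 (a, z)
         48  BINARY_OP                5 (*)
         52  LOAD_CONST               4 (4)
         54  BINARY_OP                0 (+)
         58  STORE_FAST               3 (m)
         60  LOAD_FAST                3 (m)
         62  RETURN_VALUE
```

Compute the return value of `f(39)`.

7609

LOAD_FAST a → push 39. Stack: [39]
LOAD_CONST → push 5. Stack: [39, 5]
BINARY_OP * → 39 * 5 = 195. Stack: [195]
STORE_FAST z → z=195. Stack: []
LOAD_CONST → push 12. Stack: [12]
LOAD_FAST a → push 39. Stack: [12, 39]
BINARY_OP % → 12 % 39 = 12. Stack: [12]
STORE_FAST u → u=12. Stack: []
LOAD_FAST_LOAD_FAST u,z → push 12,195. Stack: [12, 195]
COMPARE_OP bool(==) → 12 vs 195 = False. Stack: [False]
POP_JUMP_IF_FALSE → pop False; jump. Stack: []
LOAD_FAST_LOAD_FAST a,z → push 39,195. Stack: [39, 195]
BINARY_OP * → 39 * 195 = 7605. Stack: [7605]
LOAD_CONST → push 4. Stack: [7605, 4]
BINARY_OP + → 7605 + 4 = 7609. Stack: [7609]
STORE_FAST m → m=7609. Stack: []
LOAD_FAST m → push 7609. Stack: [7609]
RETURN_VALUE → return 7609.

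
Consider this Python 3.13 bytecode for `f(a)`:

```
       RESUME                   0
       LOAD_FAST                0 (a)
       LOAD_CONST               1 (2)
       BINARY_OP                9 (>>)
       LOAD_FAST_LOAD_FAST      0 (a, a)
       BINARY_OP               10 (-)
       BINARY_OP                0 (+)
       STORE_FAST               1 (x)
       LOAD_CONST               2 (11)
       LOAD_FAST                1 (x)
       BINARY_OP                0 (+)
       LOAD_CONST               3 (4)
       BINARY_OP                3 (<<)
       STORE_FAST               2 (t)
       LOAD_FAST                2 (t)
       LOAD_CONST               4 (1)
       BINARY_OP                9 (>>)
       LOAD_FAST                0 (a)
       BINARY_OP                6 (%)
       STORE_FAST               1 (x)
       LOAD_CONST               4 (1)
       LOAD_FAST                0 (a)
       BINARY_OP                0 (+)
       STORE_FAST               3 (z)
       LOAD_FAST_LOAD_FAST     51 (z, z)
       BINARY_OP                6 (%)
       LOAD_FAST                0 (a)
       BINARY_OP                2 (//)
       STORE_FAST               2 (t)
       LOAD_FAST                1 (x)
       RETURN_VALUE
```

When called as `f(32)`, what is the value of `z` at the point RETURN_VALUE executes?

33

LOAD_FAST a → push 32. Stack: [32]
LOAD_CONST → push 2. Stack: [32, 2]
BINARY_OP >> → 32 >> 2 = 8. Stack: [8]
LOAD_FAST_LOAD_FAST a,a → push 32,32. Stack: [8, 32, 32]
BINARY_OP - → 32 - 32 = 0. Stack: [8, 0]
BINARY_OP + → 8 + 0 = 8. Stack: [8]
STORE_FAST x → x=8. Stack: []
LOAD_CONST → push 11. Stack: [11]
LOAD_FAST x → push 8. Stack: [11, 8]
BINARY_OP + → 11 + 8 = 19. Stack: [19]
LOAD_CONST → push 4. Stack: [19, 4]
BINARY_OP << → 19 << 4 = 304. Stack: [304]
STORE_FAST t → t=304. Stack: []
LOAD_FAST t → push 304. Stack: [304]
LOAD_CONST → push 1. Stack: [304, 1]
BINARY_OP >> → 304 >> 1 = 152. Stack: [152]
LOAD_FAST a → push 32. Stack: [152, 32]
BINARY_OP % → 152 % 32 = 24. Stack: [24]
STORE_FAST x → x=24. Stack: []
LOAD_CONST → push 1. Stack: [1]
LOAD_FAST a → push 32. Stack: [1, 32]
BINARY_OP + → 1 + 32 = 33. Stack: [33]
STORE_FAST z → z=33. Stack: []
LOAD_FAST_LOAD_FAST z,z → push 33,33. Stack: [33, 33]
BINARY_OP % → 33 % 33 = 0. Stack: [0]
LOAD_FAST a → push 32. Stack: [0, 32]
BINARY_OP // → 0 // 32 = 0. Stack: [0]
STORE_FAST t → t=0. Stack: []
LOAD_FAST x → push 24. Stack: [24]
RETURN_VALUE → return 24.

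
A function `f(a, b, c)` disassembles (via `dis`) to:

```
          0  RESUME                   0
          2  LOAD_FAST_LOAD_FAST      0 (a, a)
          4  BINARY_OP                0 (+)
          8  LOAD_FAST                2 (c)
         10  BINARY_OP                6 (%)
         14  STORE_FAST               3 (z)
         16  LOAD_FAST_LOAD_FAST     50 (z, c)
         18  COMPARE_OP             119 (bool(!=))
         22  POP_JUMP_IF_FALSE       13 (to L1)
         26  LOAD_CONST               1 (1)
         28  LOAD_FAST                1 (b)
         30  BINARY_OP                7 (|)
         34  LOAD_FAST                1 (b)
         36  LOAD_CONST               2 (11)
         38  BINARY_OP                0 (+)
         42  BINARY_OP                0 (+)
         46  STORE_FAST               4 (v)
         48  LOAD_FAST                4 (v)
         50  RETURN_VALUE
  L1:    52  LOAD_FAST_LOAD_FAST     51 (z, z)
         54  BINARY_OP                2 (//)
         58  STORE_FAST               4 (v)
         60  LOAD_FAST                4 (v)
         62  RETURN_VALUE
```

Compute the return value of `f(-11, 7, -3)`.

25

LOAD_FAST_LOAD_FAST a,a → push -11,-11. Stack: [-11, -11]
BINARY_OP + → -11 + -11 = -22. Stack: [-22]
LOAD_FAST c → push -3. Stack: [-22, -3]
BINARY_OP % → -22 % -3 = -1. Stack: [-1]
STORE_FAST z → z=-1. Stack: []
LOAD_FAST_LOAD_FAST z,c → push -1,-3. Stack: [-1, -3]
COMPARE_OP bool(!=) → -1 vs -3 = True. Stack: [True]
POP_JUMP_IF_FALSE → pop True; no jump. Stack: []
LOAD_CONST → push 1. Stack: [1]
LOAD_FAST b → push 7. Stack: [1, 7]
BINARY_OP | → 1 | 7 = 7. Stack: [7]
LOAD_FAST b → push 7. Stack: [7, 7]
LOAD_CONST → push 11. Stack: [7, 7, 11]
BINARY_OP + → 7 + 11 = 18. Stack: [7, 18]
BINARY_OP + → 7 + 18 = 25. Stack: [25]
STORE_FAST v → v=25. Stack: []
LOAD_FAST v → push 25. Stack: [25]
RETURN_VALUE → return 25.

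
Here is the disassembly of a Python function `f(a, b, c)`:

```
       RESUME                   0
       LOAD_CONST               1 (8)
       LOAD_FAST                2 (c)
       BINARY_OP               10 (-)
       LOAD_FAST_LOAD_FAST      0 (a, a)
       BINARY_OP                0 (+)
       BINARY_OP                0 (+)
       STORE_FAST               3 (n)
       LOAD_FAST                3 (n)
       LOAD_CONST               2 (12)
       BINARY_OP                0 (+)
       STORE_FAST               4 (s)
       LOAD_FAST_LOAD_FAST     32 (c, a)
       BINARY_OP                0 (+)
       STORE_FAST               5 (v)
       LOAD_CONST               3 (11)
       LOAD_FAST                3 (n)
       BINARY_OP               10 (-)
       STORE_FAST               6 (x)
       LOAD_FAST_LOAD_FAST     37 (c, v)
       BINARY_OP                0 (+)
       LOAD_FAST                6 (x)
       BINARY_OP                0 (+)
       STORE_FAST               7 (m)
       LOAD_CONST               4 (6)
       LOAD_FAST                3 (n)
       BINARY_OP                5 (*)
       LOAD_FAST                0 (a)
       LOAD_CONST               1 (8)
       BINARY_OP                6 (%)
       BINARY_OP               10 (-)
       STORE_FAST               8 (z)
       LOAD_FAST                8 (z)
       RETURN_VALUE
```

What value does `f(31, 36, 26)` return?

257

LOAD_CONST → push 8. Stack: [8]
LOAD_FAST c → push 26. Stack: [8, 26]
BINARY_OP - → 8 - 26 = -18. Stack: [-18]
LOAD_FAST_LOAD_FAST a,a → push 31,31. Stack: [-18, 31, 31]
BINARY_OP + → 31 + 31 = 62. Stack: [-18, 62]
BINARY_OP + → -18 + 62 = 44. Stack: [44]
STORE_FAST n → n=44. Stack: []
LOAD_FAST n → push 44. Stack: [44]
LOAD_CONST → push 12. Stack: [44, 12]
BINARY_OP + → 44 + 12 = 56. Stack: [56]
STORE_FAST s → s=56. Stack: []
LOAD_FAST_LOAD_FAST c,a → push 26,31. Stack: [26, 31]
BINARY_OP + → 26 + 31 = 57. Stack: [57]
STORE_FAST v → v=57. Stack: []
LOAD_CONST → push 11. Stack: [11]
LOAD_FAST n → push 44. Stack: [11, 44]
BINARY_OP - → 11 - 44 = -33. Stack: [-33]
STORE_FAST x → x=-33. Stack: []
LOAD_FAST_LOAD_FAST c,v → push 26,57. Stack: [26, 57]
BINARY_OP + → 26 + 57 = 83. Stack: [83]
LOAD_FAST x → push -33. Stack: [83, -33]
BINARY_OP + → 83 + -33 = 50. Stack: [50]
STORE_FAST m → m=50. Stack: []
LOAD_CONST → push 6. Stack: [6]
LOAD_FAST n → push 44. Stack: [6, 44]
BINARY_OP * → 6 * 44 = 264. Stack: [264]
LOAD_FAST a → push 31. Stack: [264, 31]
LOAD_CONST → push 8. Stack: [264, 31, 8]
BINARY_OP % → 31 % 8 = 7. Stack: [264, 7]
BINARY_OP - → 264 - 7 = 257. Stack: [257]
STORE_FAST z → z=257. Stack: []
LOAD_FAST z → push 257. Stack: [257]
RETURN_VALUE → return 257.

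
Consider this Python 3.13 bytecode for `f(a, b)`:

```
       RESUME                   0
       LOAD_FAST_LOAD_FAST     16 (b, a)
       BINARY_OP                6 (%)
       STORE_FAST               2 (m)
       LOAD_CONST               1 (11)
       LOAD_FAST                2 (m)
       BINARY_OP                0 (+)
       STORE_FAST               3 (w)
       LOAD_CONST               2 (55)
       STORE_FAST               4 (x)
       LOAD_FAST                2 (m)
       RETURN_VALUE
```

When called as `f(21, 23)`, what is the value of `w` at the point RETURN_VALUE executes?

13

LOAD_FAST_LOAD_FAST b,a → push 23,21. Stack: [23, 21]
BINARY_OP % → 23 % 21 = 2. Stack: [2]
STORE_FAST m → m=2. Stack: []
LOAD_CONST → push 11. Stack: [11]
LOAD_FAST m → push 2. Stack: [11, 2]
BINARY_OP + → 11 + 2 = 13. Stack: [13]
STORE_FAST w → w=13. Stack: []
LOAD_CONST → push 55. Stack: [55]
STORE_FAST x → x=55. Stack: []
LOAD_FAST m → push 2. Stack: [2]
RETURN_VALUE → return 2.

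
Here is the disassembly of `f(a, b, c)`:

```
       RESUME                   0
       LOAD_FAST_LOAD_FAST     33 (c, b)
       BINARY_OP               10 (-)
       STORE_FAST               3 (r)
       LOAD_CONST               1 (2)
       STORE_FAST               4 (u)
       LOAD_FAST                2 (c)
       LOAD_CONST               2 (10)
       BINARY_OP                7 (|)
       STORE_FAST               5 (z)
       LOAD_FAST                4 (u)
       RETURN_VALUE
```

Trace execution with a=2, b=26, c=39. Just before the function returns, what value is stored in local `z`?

47

LOAD_FAST_LOAD_FAST c,b → push 39,26. Stack: [39, 26]
BINARY_OP - → 39 - 26 = 13. Stack: [13]
STORE_FAST r → r=13. Stack: []
LOAD_CONST → push 2. Stack: [2]
STORE_FAST u → u=2. Stack: []
LOAD_FAST c → push 39. Stack: [39]
LOAD_CONST → push 10. Stack: [39, 10]
BINARY_OP | → 39 | 10 = 47. Stack: [47]
STORE_FAST z → z=47. Stack: []
LOAD_FAST u → push 2. Stack: [2]
RETURN_VALUE → return 2.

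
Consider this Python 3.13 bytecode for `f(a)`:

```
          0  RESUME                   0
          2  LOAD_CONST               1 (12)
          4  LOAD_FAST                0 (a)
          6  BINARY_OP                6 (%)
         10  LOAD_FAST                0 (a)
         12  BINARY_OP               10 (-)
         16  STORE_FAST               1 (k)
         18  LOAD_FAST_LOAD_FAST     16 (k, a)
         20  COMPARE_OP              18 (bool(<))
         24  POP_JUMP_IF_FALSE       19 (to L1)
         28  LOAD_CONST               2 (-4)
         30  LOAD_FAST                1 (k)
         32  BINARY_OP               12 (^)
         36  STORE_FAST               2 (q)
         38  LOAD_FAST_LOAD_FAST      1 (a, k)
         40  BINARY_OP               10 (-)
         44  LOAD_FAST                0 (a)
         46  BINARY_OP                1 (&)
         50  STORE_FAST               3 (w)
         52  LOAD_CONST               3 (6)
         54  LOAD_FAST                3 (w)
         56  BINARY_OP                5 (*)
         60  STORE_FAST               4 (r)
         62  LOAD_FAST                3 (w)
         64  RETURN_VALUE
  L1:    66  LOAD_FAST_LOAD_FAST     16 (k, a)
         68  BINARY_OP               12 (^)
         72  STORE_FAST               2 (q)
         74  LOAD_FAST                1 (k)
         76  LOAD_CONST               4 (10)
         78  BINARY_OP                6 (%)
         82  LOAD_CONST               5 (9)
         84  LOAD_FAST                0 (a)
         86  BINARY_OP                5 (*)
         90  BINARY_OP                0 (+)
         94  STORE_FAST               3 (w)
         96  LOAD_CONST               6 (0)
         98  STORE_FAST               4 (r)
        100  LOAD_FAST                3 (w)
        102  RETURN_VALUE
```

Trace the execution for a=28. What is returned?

12

LOAD_CONST → push 12. Stack: [12]
LOAD_FAST a → push 28. Stack: [12, 28]
BINARY_OP % → 12 % 28 = 12. Stack: [12]
LOAD_FAST a → push 28. Stack: [12, 28]
BINARY_OP - → 12 - 28 = -16. Stack: [-16]
STORE_FAST k → k=-16. Stack: []
LOAD_FAST_LOAD_FAST k,a → push -16,28. Stack: [-16, 28]
COMPARE_OP bool(<) → -16 vs 28 = True. Stack: [True]
POP_JUMP_IF_FALSE → pop True; no jump. Stack: []
LOAD_CONST → push -4. Stack: [-4]
LOAD_FAST k → push -16. Stack: [-4, -16]
BINARY_OP ^ → -4 ^ -16 = 12. Stack: [12]
STORE_FAST q → q=12. Stack: []
LOAD_FAST_LOAD_FAST a,k → push 28,-16. Stack: [28, -16]
BINARY_OP - → 28 - -16 = 44. Stack: [44]
LOAD_FAST a → push 28. Stack: [44, 28]
BINARY_OP & → 44 & 28 = 12. Stack: [12]
STORE_FAST w → w=12. Stack: []
LOAD_CONST → push 6. Stack: [6]
LOAD_FAST w → push 12. Stack: [6, 12]
BINARY_OP * → 6 * 12 = 72. Stack: [72]
STORE_FAST r → r=72. Stack: []
LOAD_FAST w → push 12. Stack: [12]
RETURN_VALUE → return 12.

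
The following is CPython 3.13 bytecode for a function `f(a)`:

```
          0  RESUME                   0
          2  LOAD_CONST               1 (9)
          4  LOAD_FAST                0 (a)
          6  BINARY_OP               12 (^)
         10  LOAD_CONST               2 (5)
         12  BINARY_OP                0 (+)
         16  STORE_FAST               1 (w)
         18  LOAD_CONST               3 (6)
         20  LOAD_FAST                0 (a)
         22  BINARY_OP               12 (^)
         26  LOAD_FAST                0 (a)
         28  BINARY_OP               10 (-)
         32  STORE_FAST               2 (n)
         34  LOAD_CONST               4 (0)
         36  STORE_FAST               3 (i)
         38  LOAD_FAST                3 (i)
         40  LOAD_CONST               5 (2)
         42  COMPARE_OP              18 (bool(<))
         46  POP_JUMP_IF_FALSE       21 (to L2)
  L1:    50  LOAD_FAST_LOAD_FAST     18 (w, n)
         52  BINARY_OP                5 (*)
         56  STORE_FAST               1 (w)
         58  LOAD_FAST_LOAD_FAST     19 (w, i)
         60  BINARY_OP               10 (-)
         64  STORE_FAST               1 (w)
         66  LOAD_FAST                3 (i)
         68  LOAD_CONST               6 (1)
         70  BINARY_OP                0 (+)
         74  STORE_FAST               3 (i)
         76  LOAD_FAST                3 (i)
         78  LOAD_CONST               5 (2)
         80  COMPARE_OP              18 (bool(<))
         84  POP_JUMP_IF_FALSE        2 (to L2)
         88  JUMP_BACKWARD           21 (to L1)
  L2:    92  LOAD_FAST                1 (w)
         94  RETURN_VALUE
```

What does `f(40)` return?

1367

LOAD_CONST → push 9. Stack: [9]
LOAD_FAST a → push 40. Stack: [9, 40]
BINARY_OP ^ → 9 ^ 40 = 33. Stack: [33]
LOAD_CONST → push 5. Stack: [33, 5]
BINARY_OP + → 33 + 5 = 38. Stack: [38]
STORE_FAST w → w=38. Stack: []
LOAD_CONST → push 6. Stack: [6]
LOAD_FAST a → push 40. Stack: [6, 40]
BINARY_OP ^ → 6 ^ 40 = 46. Stack: [46]
LOAD_FAST a → push 40. Stack: [46, 40]
BINARY_OP - → 46 - 40 = 6. Stack: [6]
STORE_FAST n → n=6. Stack: []
LOAD_CONST → push 0. Stack: [0]
STORE_FAST i → i=0. Stack: []
LOAD_FAST i → push 0. Stack: [0]
LOAD_CONST → push 2. Stack: [0, 2]
COMPARE_OP bool(<) → 0 vs 2 = True. Stack: [True]
POP_JUMP_IF_FALSE → pop True; no jump. Stack: []
LOAD_FAST_LOAD_FAST w,n → push 38,6. Stack: [38, 6]
BINARY_OP * → 38 * 6 = 228. Stack: [228]
STORE_FAST w → w=228. Stack: []
LOAD_FAST_LOAD_FAST w,i → push 228,0. Stack: [228, 0]
BINARY_OP - → 228 - 0 = 228. Stack: [228]
STORE_FAST w → w=228. Stack: []
LOAD_FAST i → push 0. Stack: [0]
LOAD_CONST → push 1. Stack: [0, 1]
BINARY_OP + → 0 + 1 = 1. Stack: [1]
STORE_FAST i → i=1. Stack: []
LOAD_FAST i → push 1. Stack: [1]
LOAD_CONST → push 2. Stack: [1, 2]
COMPARE_OP bool(<) → 1 vs 2 = True. Stack: [True]
POP_JUMP_IF_FALSE → pop True; no jump. Stack: []
LOAD_FAST_LOAD_FAST w,n → push 228,6. Stack: [228, 6]
BINARY_OP * → 228 * 6 = 1368. Stack: [1368]
STORE_FAST w → w=1368. Stack: []
LOAD_FAST_LOAD_FAST w,i → push 1368,1. Stack: [1368, 1]
BINARY_OP - → 1368 - 1 = 1367. Stack: [1367]
STORE_FAST w → w=1367. Stack: []
LOAD_FAST i → push 1. Stack: [1]
LOAD_CONST → push 1. Stack: [1, 1]
BINARY_OP + → 1 + 1 = 2. Stack: [2]
STORE_FAST i → i=2. Stack: []
LOAD_FAST i → push 2. Stack: [2]
LOAD_CONST → push 2. Stack: [2, 2]
COMPARE_OP bool(<) → 2 vs 2 = False. Stack: [False]
POP_JUMP_IF_FALSE → pop False; jump. Stack: []
LOAD_FAST w → push 1367. Stack: [1367]
RETURN_VALUE → return 1367.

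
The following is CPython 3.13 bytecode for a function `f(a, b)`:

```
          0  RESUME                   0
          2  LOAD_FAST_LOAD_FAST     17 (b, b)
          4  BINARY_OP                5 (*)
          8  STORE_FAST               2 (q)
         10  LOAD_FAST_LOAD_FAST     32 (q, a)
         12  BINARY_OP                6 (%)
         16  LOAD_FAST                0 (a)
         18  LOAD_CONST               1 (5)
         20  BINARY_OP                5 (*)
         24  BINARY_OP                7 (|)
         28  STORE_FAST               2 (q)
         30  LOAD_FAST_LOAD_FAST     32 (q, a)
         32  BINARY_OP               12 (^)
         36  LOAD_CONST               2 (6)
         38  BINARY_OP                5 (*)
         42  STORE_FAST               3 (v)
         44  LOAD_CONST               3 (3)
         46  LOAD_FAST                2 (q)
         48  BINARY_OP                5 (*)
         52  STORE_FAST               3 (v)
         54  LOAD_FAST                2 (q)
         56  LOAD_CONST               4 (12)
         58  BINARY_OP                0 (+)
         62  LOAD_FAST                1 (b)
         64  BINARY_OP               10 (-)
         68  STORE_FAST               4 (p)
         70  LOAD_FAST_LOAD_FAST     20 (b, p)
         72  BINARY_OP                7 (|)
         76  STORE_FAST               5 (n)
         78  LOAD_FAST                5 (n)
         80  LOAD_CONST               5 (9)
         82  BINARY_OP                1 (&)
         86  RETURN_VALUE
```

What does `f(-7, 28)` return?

LOAD_FAST_LOAD_FAST b,b → push 28,28. Stack: [28, 28]
BINARY_OP * → 28 * 28 = 784. Stack: [784]
STORE_FAST q → q=784. Stack: []
LOAD_FAST_LOAD_FAST q,a → push 784,-7. Stack: [784, -7]
BINARY_OP % → 784 % -7 = 0. Stack: [0]
LOAD_FAST a → push -7. Stack: [0, -7]
LOAD_CONST → push 5. Stack: [0, -7, 5]
BINARY_OP * → -7 * 5 = -35. Stack: [0, -35]
BINARY_OP | → 0 | -35 = -35. Stack: [-35]
STORE_FAST q → q=-35. Stack: []
LOAD_FAST_LOAD_FAST q,a → push -35,-7. Stack: [-35, -7]
BINARY_OP ^ → -35 ^ -7 = 36. Stack: [36]
LOAD_CONST → push 6. Stack: [36, 6]
BINARY_OP * → 36 * 6 = 216. Stack: [216]
STORE_FAST v → v=216. Stack: []
LOAD_CONST → push 3. Stack: [3]
LOAD_FAST q → push -35. Stack: [3, -35]
BINARY_OP * → 3 * -35 = -105. Stack: [-105]
STORE_FAST v → v=-105. Stack: []
LOAD_FAST q → push -35. Stack: [-35]
LOAD_CONST → push 12. Stack: [-35, 12]
BINARY_OP + → -35 + 12 = -23. Stack: [-23]
LOAD_FAST b → push 28. Stack: [-23, 28]
BINARY_OP - → -23 - 28 = -51. Stack: [-51]
STORE_FAST p → p=-51. Stack: []
LOAD_FAST_LOAD_FAST b,p → push 28,-51. Stack: [28, -51]
BINARY_OP | → 28 | -51 = -35. Stack: [-35]
STORE_FAST n → n=-35. Stack: []
LOAD_FAST n → push -35. Stack: [-35]
LOAD_CONST → push 9. Stack: [-35, 9]
BINARY_OP & → -35 & 9 = 9. Stack: [9]
RETURN_VALUE → return 9.

9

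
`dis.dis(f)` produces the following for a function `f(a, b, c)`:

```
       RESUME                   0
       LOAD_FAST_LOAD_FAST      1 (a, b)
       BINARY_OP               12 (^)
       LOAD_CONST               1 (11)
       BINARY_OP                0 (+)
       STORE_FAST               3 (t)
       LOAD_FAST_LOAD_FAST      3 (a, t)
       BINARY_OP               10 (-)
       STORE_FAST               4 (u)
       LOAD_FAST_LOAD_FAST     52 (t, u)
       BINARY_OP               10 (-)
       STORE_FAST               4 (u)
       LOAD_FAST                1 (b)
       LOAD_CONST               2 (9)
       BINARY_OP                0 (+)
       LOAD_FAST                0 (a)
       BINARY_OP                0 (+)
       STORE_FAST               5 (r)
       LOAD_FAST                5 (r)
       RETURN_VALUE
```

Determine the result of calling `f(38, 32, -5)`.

79

LOAD_FAST_LOAD_FAST a,b → push 38,32. Stack: [38, 32]
BINARY_OP ^ → 38 ^ 32 = 6. Stack: [6]
LOAD_CONST → push 11. Stack: [6, 11]
BINARY_OP + → 6 + 11 = 17. Stack: [17]
STORE_FAST t → t=17. Stack: []
LOAD_FAST_LOAD_FAST a,t → push 38,17. Stack: [38, 17]
BINARY_OP - → 38 - 17 = 21. Stack: [21]
STORE_FAST u → u=21. Stack: []
LOAD_FAST_LOAD_FAST t,u → push 17,21. Stack: [17, 21]
BINARY_OP - → 17 - 21 = -4. Stack: [-4]
STORE_FAST u → u=-4. Stack: []
LOAD_FAST b → push 32. Stack: [32]
LOAD_CONST → push 9. Stack: [32, 9]
BINARY_OP + → 32 + 9 = 41. Stack: [41]
LOAD_FAST a → push 38. Stack: [41, 38]
BINARY_OP + → 41 + 38 = 79. Stack: [79]
STORE_FAST r → r=79. Stack: []
LOAD_FAST r → push 79. Stack: [79]
RETURN_VALUE → return 79.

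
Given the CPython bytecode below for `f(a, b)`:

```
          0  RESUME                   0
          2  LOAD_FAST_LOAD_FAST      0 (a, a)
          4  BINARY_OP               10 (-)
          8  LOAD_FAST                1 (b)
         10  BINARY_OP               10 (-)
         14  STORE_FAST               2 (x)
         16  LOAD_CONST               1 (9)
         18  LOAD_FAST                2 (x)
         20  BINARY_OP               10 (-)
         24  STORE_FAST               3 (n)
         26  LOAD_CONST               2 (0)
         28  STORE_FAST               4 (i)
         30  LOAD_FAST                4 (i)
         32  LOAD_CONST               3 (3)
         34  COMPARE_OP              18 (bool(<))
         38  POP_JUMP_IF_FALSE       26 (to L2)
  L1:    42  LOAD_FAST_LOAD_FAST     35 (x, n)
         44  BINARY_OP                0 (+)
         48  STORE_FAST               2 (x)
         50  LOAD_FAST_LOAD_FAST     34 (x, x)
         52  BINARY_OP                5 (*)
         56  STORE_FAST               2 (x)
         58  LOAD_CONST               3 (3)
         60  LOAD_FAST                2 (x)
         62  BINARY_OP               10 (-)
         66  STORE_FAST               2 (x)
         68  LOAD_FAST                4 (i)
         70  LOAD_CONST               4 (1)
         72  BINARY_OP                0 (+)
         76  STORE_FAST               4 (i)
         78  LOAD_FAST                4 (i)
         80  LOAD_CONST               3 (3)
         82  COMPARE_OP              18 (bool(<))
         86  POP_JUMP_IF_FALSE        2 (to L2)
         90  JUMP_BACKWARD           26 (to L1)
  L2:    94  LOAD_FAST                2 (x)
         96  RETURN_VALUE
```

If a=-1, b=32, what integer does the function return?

LOAD_FAST_LOAD_FAST a,a → push -1,-1
BINARY_OP - → -1 - -1 = 0
LOAD_FAST b → push 32
BINARY_OP - → 0 - 32 = -32
STORE_FAST x → x=-32
LOAD_CONST → push 9
LOAD_FAST x → push -32
BINARY_OP - → 9 - -32 = 41
STORE_FAST n → n=41
LOAD_CONST → push 0
STORE_FAST i → i=0
LOAD_FAST i → push 0
LOAD_CONST → push 3
COMPARE_OP bool(<) → 0 vs 3 = True
POP_JUMP_IF_FALSE → pop True; no jump
LOAD_FAST_LOAD_FAST x,n → push -32,41
BINARY_OP + → -32 + 41 = 9
STORE_FAST x → x=9
LOAD_FAST_LOAD_FAST x,x → push 9,9
BINARY_OP * → 9 * 9 = 81
STORE_FAST x → x=81
LOAD_CONST → push 3
LOAD_FAST x → push 81
BINARY_OP - → 3 - 81 = -78
STORE_FAST x → x=-78
LOAD_FAST i → push 0
LOAD_CONST → push 1
BINARY_OP + → 0 + 1 = 1
STORE_FAST i → i=1
LOAD_FAST i → push 1
LOAD_CONST → push 3
COMPARE_OP bool(<) → 1 vs 3 = True
POP_JUMP_IF_FALSE → pop True; no jump
LOAD_FAST_LOAD_FAST x,n → push -78,41
BINARY_OP + → -78 + 41 = -37
STORE_FAST x → x=-37
LOAD_FAST_LOAD_FAST x,x → push -37,-37
BINARY_OP * → -37 * -37 = 1369
STORE_FAST x → x=1369
LOAD_CONST → push 3
LOAD_FAST x → push 1369
BINARY_OP - → 3 - 1369 = -1366
STORE_FAST x → x=-1366
LOAD_FAST i → push 1
LOAD_CONST → push 1
BINARY_OP + → 1 + 1 = 2
STORE_FAST i → i=2
LOAD_FAST i → push 2
LOAD_CONST → push 3
COMPARE_OP bool(<) → 2 vs 3 = True
POP_JUMP_IF_FALSE → pop True; no jump
LOAD_FAST_LOAD_FAST x,n → push -1366,41
BINARY_OP + → -1366 + 41 = -1325
STORE_FAST x → x=-1325
LOAD_FAST_LOAD_FAST x,x → push -1325,-1325
BINARY_OP * → -1325 * -1325 = 1755625
STORE_FAST x → x=1755625
LOAD_CONST → push 3
LOAD_FAST x → push 1755625
BINARY_OP - → 3 - 1755625 = -1755622
STORE_FAST x → x=-1755622
LOAD_FAST i → push 2
LOAD_CONST → push 1
BINARY_OP + → 2 + 1 = 3
STORE_FAST i → i=3
LOAD_FAST i → push 3
LOAD_CONST → push 3
COMPARE_OP bool(<) → 3 vs 3 = False
POP_JUMP_IF_FALSE → pop False; jump
LOAD_FAST x → push -1755622
RETURN_VALUE → return -1755622.

-1755622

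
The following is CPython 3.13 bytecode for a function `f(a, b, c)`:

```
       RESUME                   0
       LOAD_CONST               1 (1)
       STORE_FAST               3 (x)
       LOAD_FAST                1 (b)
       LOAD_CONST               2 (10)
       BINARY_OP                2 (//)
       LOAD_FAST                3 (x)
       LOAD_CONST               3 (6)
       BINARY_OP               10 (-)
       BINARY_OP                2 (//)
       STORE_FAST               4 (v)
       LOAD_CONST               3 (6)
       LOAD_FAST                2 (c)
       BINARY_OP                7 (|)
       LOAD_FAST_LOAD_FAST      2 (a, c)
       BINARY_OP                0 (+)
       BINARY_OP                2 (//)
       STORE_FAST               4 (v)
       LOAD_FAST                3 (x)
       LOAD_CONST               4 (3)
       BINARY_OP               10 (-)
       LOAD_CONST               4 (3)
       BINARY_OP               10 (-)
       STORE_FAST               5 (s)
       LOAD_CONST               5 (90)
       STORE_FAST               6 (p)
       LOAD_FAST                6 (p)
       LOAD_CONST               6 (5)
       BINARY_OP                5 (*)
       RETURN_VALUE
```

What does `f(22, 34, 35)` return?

450

LOAD_CONST → push 1. Stack: [1]
STORE_FAST x → x=1. Stack: []
LOAD_FAST b → push 34. Stack: [34]
LOAD_CONST → push 10. Stack: [34, 10]
BINARY_OP // → 34 // 10 = 3. Stack: [3]
LOAD_FAST x → push 1. Stack: [3, 1]
LOAD_CONST → push 6. Stack: [3, 1, 6]
BINARY_OP - → 1 - 6 = -5. Stack: [3, -5]
BINARY_OP // → 3 // -5 = -1. Stack: [-1]
STORE_FAST v → v=-1. Stack: []
LOAD_CONST → push 6. Stack: [6]
LOAD_FAST c → push 35. Stack: [6, 35]
BINARY_OP | → 6 | 35 = 39. Stack: [39]
LOAD_FAST_LOAD_FAST a,c → push 22,35. Stack: [39, 22, 35]
BINARY_OP + → 22 + 35 = 57. Stack: [39, 57]
BINARY_OP // → 39 // 57 = 0. Stack: [0]
STORE_FAST v → v=0. Stack: []
LOAD_FAST x → push 1. Stack: [1]
LOAD_CONST → push 3. Stack: [1, 3]
BINARY_OP - → 1 - 3 = -2. Stack: [-2]
LOAD_CONST → push 3. Stack: [-2, 3]
BINARY_OP - → -2 - 3 = -5. Stack: [-5]
STORE_FAST s → s=-5. Stack: []
LOAD_CONST → push 90. Stack: [90]
STORE_FAST p → p=90. Stack: []
LOAD_FAST p → push 90. Stack: [90]
LOAD_CONST → push 5. Stack: [90, 5]
BINARY_OP * → 90 * 5 = 450. Stack: [450]
RETURN_VALUE → return 450.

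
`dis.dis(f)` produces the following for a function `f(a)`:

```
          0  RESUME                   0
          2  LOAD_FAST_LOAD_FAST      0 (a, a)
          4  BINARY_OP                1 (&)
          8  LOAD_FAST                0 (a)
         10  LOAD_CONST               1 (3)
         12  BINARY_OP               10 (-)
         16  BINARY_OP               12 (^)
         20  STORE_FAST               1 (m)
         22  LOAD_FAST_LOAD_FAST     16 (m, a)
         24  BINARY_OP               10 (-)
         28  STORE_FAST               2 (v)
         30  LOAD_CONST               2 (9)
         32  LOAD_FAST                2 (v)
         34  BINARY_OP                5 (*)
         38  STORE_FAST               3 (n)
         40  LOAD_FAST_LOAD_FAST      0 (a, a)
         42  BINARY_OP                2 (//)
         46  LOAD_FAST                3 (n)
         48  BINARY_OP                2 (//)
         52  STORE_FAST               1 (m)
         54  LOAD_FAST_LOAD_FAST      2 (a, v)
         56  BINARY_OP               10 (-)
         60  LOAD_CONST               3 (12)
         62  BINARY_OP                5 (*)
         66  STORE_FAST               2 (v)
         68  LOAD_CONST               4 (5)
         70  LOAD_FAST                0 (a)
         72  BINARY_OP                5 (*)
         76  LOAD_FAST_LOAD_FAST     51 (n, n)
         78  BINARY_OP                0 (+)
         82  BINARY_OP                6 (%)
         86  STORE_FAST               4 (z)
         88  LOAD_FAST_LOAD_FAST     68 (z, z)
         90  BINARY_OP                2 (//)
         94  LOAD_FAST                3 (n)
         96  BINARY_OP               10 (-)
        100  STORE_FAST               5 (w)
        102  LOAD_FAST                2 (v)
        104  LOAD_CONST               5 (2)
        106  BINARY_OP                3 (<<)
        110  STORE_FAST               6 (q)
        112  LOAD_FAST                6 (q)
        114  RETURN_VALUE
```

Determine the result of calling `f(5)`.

LOAD_FAST_LOAD_FAST a,a → push 5,5. Stack: [5, 5]
BINARY_OP & → 5 & 5 = 5. Stack: [5]
LOAD_FAST a → push 5. Stack: [5, 5]
LOAD_CONST → push 3. Stack: [5, 5, 3]
BINARY_OP - → 5 - 3 = 2. Stack: [5, 2]
BINARY_OP ^ → 5 ^ 2 = 7. Stack: [7]
STORE_FAST m → m=7. Stack: []
LOAD_FAST_LOAD_FAST m,a → push 7,5. Stack: [7, 5]
BINARY_OP - → 7 - 5 = 2. Stack: [2]
STORE_FAST v → v=2. Stack: []
LOAD_CONST → push 9. Stack: [9]
LOAD_FAST v → push 2. Stack: [9, 2]
BINARY_OP * → 9 * 2 = 18. Stack: [18]
STORE_FAST n → n=18. Stack: []
LOAD_FAST_LOAD_FAST a,a → push 5,5. Stack: [5, 5]
BINARY_OP // → 5 // 5 = 1. Stack: [1]
LOAD_FAST n → push 18. Stack: [1, 18]
BINARY_OP // → 1 // 18 = 0. Stack: [0]
STORE_FAST m → m=0. Stack: []
LOAD_FAST_LOAD_FAST a,v → push 5,2. Stack: [5, 2]
BINARY_OP - → 5 - 2 = 3. Stack: [3]
LOAD_CONST → push 12. Stack: [3, 12]
BINARY_OP * → 3 * 12 = 36. Stack: [36]
STORE_FAST v → v=36. Stack: []
LOAD_CONST → push 5. Stack: [5]
LOAD_FAST a → push 5. Stack: [5, 5]
BINARY_OP * → 5 * 5 = 25. Stack: [25]
LOAD_FAST_LOAD_FAST n,n → push 18,18. Stack: [25, 18, 18]
BINARY_OP + → 18 + 18 = 36. Stack: [25, 36]
BINARY_OP % → 25 % 36 = 25. Stack: [25]
STORE_FAST z → z=25. Stack: []
LOAD_FAST_LOAD_FAST z,z → push 25,25. Stack: [25, 25]
BINARY_OP // → 25 // 25 = 1. Stack: [1]
LOAD_FAST n → push 18. Stack: [1, 18]
BINARY_OP - → 1 - 18 = -17. Stack: [-17]
STORE_FAST w → w=-17. Stack: []
LOAD_FAST v → push 36. Stack: [36]
LOAD_CONST → push 2. Stack: [36, 2]
BINARY_OP << → 36 << 2 = 144. Stack: [144]
STORE_FAST q → q=144. Stack: []
LOAD_FAST q → push 144. Stack: [144]
RETURN_VALUE → return 144.

144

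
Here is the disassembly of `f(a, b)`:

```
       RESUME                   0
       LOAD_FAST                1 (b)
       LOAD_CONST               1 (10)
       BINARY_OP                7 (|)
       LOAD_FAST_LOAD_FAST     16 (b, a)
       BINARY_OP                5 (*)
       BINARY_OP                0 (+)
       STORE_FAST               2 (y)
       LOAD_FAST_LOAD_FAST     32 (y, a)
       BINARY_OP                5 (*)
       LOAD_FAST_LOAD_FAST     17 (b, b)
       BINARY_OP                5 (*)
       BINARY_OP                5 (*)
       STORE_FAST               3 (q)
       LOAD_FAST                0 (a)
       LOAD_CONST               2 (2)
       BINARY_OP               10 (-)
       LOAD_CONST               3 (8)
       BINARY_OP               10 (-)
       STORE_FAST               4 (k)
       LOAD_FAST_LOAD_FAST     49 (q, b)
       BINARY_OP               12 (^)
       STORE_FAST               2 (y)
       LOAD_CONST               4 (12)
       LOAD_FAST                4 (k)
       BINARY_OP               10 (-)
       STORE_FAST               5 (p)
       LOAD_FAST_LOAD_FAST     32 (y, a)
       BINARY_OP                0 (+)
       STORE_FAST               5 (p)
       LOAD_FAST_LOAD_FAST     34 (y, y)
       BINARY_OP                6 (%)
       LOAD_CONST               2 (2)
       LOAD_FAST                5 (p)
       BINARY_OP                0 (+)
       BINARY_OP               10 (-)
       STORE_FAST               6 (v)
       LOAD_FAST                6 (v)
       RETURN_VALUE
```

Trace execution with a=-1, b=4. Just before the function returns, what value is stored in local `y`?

LOAD_FAST b → push 4. Stack: [4]
LOAD_CONST → push 10. Stack: [4, 10]
BINARY_OP | → 4 | 10 = 14. Stack: [14]
LOAD_FAST_LOAD_FAST b,a → push 4,-1. Stack: [14, 4, -1]
BINARY_OP * → 4 * -1 = -4. Stack: [14, -4]
BINARY_OP + → 14 + -4 = 10. Stack: [10]
STORE_FAST y → y=10. Stack: []
LOAD_FAST_LOAD_FAST y,a → push 10,-1. Stack: [10, -1]
BINARY_OP * → 10 * -1 = -10. Stack: [-10]
LOAD_FAST_LOAD_FAST b,b → push 4,4. Stack: [-10, 4, 4]
BINARY_OP * → 4 * 4 = 16. Stack: [-10, 16]
BINARY_OP * → -10 * 16 = -160. Stack: [-160]
STORE_FAST q → q=-160. Stack: []
LOAD_FAST a → push -1. Stack: [-1]
LOAD_CONST → push 2. Stack: [-1, 2]
BINARY_OP - → -1 - 2 = -3. Stack: [-3]
LOAD_CONST → push 8. Stack: [-3, 8]
BINARY_OP - → -3 - 8 = -11. Stack: [-11]
STORE_FAST k → k=-11. Stack: []
LOAD_FAST_LOAD_FAST q,b → push -160,4. Stack: [-160, 4]
BINARY_OP ^ → -160 ^ 4 = -156. Stack: [-156]
STORE_FAST y → y=-156. Stack: []
LOAD_CONST → push 12. Stack: [12]
LOAD_FAST k → push -11. Stack: [12, -11]
BINARY_OP - → 12 - -11 = 23. Stack: [23]
STORE_FAST p → p=23. Stack: []
LOAD_FAST_LOAD_FAST y,a → push -156,-1. Stack: [-156, -1]
BINARY_OP + → -156 + -1 = -157. Stack: [-157]
STORE_FAST p → p=-157. Stack: []
LOAD_FAST_LOAD_FAST y,y → push -156,-156. Stack: [-156, -156]
BINARY_OP % → -156 % -156 = 0. Stack: [0]
LOAD_CONST → push 2. Stack: [0, 2]
LOAD_FAST p → push -157. Stack: [0, 2, -157]
BINARY_OP + → 2 + -157 = -155. Stack: [0, -155]
BINARY_OP - → 0 - -155 = 155. Stack: [155]
STORE_FAST v → v=155. Stack: []
LOAD_FAST v → push 155. Stack: [155]
RETURN_VALUE → return 155.

-156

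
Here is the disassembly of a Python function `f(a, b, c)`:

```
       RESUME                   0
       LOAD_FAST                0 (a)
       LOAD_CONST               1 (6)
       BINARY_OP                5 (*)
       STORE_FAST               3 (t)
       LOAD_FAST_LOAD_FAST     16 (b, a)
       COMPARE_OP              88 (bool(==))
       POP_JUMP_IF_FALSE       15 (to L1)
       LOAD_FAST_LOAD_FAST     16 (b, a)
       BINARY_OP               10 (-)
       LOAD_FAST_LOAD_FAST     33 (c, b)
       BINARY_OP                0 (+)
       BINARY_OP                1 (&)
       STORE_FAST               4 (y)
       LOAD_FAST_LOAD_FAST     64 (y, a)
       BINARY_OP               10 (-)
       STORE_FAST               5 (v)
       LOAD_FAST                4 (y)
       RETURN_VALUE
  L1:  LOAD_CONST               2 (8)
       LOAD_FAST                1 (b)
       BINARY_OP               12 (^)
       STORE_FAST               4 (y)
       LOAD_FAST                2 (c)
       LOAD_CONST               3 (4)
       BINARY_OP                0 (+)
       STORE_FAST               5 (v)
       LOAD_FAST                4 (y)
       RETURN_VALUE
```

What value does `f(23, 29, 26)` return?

LOAD_FAST a → push 23. Stack: [23]
LOAD_CONST → push 6. Stack: [23, 6]
BINARY_OP * → 23 * 6 = 138. Stack: [138]
STORE_FAST t → t=138. Stack: []
LOAD_FAST_LOAD_FAST b,a → push 29,23. Stack: [29, 23]
COMPARE_OP bool(==) → 29 vs 23 = False. Stack: [False]
POP_JUMP_IF_FALSE → pop False; jump. Stack: []
LOAD_CONST → push 8. Stack: [8]
LOAD_FAST b → push 29. Stack: [8, 29]
BINARY_OP ^ → 8 ^ 29 = 21. Stack: [21]
STORE_FAST y → y=21. Stack: []
LOAD_FAST c → push 26. Stack: [26]
LOAD_CONST → push 4. Stack: [26, 4]
BINARY_OP + → 26 + 4 = 30. Stack: [30]
STORE_FAST v → v=30. Stack: []
LOAD_FAST y → push 21. Stack: [21]
RETURN_VALUE → return 21.

21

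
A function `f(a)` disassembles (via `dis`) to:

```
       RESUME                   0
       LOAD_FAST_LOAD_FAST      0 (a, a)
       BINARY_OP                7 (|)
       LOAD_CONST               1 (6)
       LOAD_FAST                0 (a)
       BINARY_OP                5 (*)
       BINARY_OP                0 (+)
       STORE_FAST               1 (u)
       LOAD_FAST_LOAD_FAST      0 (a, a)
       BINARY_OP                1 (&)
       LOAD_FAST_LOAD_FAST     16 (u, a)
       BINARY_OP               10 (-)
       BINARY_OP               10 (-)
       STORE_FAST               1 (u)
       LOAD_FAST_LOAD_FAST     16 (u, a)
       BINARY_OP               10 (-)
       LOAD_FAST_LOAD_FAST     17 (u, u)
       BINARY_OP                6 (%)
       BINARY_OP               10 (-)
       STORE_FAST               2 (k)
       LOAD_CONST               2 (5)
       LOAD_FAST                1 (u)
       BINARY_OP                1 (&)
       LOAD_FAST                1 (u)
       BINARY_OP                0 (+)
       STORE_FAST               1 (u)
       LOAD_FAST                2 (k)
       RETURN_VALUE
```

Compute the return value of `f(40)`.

LOAD_FAST_LOAD_FAST a,a → push 40,40. Stack: [40, 40]
BINARY_OP | → 40 | 40 = 40. Stack: [40]
LOAD_CONST → push 6. Stack: [40, 6]
LOAD_FAST a → push 40. Stack: [40, 6, 40]
BINARY_OP * → 6 * 40 = 240. Stack: [40, 240]
BINARY_OP + → 40 + 240 = 280. Stack: [280]
STORE_FAST u → u=280. Stack: []
LOAD_FAST_LOAD_FAST a,a → push 40,40. Stack: [40, 40]
BINARY_OP & → 40 & 40 = 40. Stack: [40]
LOAD_FAST_LOAD_FAST u,a → push 280,40. Stack: [40, 280, 40]
BINARY_OP - → 280 - 40 = 240. Stack: [40, 240]
BINARY_OP - → 40 - 240 = -200. Stack: [-200]
STORE_FAST u → u=-200. Stack: []
LOAD_FAST_LOAD_FAST u,a → push -200,40. Stack: [-200, 40]
BINARY_OP - → -200 - 40 = -240. Stack: [-240]
LOAD_FAST_LOAD_FAST u,u → push -200,-200. Stack: [-240, -200, -200]
BINARY_OP % → -200 % -200 = 0. Stack: [-240, 0]
BINARY_OP - → -240 - 0 = -240. Stack: [-240]
STORE_FAST k → k=-240. Stack: []
LOAD_CONST → push 5. Stack: [5]
LOAD_FAST u → push -200. Stack: [5, -200]
BINARY_OP & → 5 & -200 = 0. Stack: [0]
LOAD_FAST u → push -200. Stack: [0, -200]
BINARY_OP + → 0 + -200 = -200. Stack: [-200]
STORE_FAST u → u=-200. Stack: []
LOAD_FAST k → push -240. Stack: [-240]
RETURN_VALUE → return -240.

-240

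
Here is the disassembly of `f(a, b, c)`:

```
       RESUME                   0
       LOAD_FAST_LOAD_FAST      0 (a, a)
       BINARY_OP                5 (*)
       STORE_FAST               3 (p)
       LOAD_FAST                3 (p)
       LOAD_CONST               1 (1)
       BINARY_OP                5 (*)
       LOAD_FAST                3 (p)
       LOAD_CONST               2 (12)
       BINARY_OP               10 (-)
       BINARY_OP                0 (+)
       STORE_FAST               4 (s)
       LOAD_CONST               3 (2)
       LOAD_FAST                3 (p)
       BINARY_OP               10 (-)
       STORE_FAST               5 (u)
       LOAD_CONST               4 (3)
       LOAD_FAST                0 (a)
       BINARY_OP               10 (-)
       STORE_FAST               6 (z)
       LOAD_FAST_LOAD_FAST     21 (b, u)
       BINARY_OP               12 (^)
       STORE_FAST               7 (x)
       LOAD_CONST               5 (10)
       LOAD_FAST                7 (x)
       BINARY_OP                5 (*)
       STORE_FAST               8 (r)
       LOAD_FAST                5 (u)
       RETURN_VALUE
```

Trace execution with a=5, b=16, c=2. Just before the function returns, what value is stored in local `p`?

LOAD_FAST_LOAD_FAST a,a → push 5,5. Stack: [5, 5]
BINARY_OP * → 5 * 5 = 25. Stack: [25]
STORE_FAST p → p=25. Stack: []
LOAD_FAST p → push 25. Stack: [25]
LOAD_CONST → push 1. Stack: [25, 1]
BINARY_OP * → 25 * 1 = 25. Stack: [25]
LOAD_FAST p → push 25. Stack: [25, 25]
LOAD_CONST → push 12. Stack: [25, 25, 12]
BINARY_OP - → 25 - 12 = 13. Stack: [25, 13]
BINARY_OP + → 25 + 13 = 38. Stack: [38]
STORE_FAST s → s=38. Stack: []
LOAD_CONST → push 2. Stack: [2]
LOAD_FAST p → push 25. Stack: [2, 25]
BINARY_OP - → 2 - 25 = -23. Stack: [-23]
STORE_FAST u → u=-23. Stack: []
LOAD_CONST → push 3. Stack: [3]
LOAD_FAST a → push 5. Stack: [3, 5]
BINARY_OP - → 3 - 5 = -2. Stack: [-2]
STORE_FAST z → z=-2. Stack: []
LOAD_FAST_LOAD_FAST b,u → push 16,-23. Stack: [16, -23]
BINARY_OP ^ → 16 ^ -23 = -7. Stack: [-7]
STORE_FAST x → x=-7. Stack: []
LOAD_CONST → push 10. Stack: [10]
LOAD_FAST x → push -7. Stack: [10, -7]
BINARY_OP * → 10 * -7 = -70. Stack: [-70]
STORE_FAST r → r=-70. Stack: []
LOAD_FAST u → push -23. Stack: [-23]
RETURN_VALUE → return -23.

25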